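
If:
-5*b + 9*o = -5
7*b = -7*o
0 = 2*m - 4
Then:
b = 5/14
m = 2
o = -5/14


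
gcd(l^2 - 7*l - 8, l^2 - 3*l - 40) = l - 8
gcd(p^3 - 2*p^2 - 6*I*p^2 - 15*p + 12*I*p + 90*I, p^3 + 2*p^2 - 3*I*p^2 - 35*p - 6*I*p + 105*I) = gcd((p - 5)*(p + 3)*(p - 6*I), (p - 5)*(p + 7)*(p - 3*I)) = p - 5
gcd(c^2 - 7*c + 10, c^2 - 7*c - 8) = 1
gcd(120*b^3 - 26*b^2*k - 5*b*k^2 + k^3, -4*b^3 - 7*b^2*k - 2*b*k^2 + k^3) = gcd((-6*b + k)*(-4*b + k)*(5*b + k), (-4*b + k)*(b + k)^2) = 4*b - k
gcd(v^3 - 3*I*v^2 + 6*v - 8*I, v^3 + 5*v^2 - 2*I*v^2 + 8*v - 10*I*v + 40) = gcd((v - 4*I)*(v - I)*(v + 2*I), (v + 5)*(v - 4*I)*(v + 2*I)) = v^2 - 2*I*v + 8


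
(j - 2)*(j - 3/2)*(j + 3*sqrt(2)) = j^3 - 7*j^2/2 + 3*sqrt(2)*j^2 - 21*sqrt(2)*j/2 + 3*j + 9*sqrt(2)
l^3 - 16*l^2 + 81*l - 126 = (l - 7)*(l - 6)*(l - 3)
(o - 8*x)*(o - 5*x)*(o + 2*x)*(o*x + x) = o^4*x - 11*o^3*x^2 + o^3*x + 14*o^2*x^3 - 11*o^2*x^2 + 80*o*x^4 + 14*o*x^3 + 80*x^4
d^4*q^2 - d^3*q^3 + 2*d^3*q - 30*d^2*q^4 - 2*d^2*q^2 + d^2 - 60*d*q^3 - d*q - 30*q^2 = (d - 6*q)*(d + 5*q)*(d*q + 1)^2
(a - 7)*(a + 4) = a^2 - 3*a - 28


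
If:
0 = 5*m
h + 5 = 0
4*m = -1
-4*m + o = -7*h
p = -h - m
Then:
No Solution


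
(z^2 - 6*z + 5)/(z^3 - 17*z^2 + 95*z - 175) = (z - 1)/(z^2 - 12*z + 35)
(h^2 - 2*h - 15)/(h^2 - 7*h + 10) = (h + 3)/(h - 2)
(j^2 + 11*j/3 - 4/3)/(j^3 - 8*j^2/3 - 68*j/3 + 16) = (3*j - 1)/(3*j^2 - 20*j + 12)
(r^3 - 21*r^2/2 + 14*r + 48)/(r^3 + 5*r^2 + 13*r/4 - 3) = 2*(r^2 - 12*r + 32)/(2*r^2 + 7*r - 4)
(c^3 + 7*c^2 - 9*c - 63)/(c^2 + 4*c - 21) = c + 3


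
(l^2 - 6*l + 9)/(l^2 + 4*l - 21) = (l - 3)/(l + 7)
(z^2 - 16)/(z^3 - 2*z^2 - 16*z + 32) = 1/(z - 2)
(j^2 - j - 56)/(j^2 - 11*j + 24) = (j + 7)/(j - 3)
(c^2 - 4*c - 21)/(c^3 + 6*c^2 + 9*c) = (c - 7)/(c*(c + 3))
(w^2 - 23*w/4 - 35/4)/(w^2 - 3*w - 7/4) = (-4*w^2 + 23*w + 35)/(-4*w^2 + 12*w + 7)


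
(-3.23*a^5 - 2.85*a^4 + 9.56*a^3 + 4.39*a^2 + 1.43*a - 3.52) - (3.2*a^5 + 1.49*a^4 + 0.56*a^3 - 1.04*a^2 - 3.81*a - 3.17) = -6.43*a^5 - 4.34*a^4 + 9.0*a^3 + 5.43*a^2 + 5.24*a - 0.35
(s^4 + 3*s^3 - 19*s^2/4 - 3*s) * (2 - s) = -s^5 - s^4 + 43*s^3/4 - 13*s^2/2 - 6*s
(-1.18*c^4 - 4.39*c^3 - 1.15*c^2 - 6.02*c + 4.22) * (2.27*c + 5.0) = -2.6786*c^5 - 15.8653*c^4 - 24.5605*c^3 - 19.4154*c^2 - 20.5206*c + 21.1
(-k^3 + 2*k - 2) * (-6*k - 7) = 6*k^4 + 7*k^3 - 12*k^2 - 2*k + 14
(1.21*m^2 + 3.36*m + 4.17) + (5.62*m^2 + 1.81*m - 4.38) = 6.83*m^2 + 5.17*m - 0.21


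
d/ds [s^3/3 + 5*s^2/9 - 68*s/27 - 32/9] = s^2 + 10*s/9 - 68/27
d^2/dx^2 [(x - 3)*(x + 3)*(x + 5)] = 6*x + 10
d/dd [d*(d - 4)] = 2*d - 4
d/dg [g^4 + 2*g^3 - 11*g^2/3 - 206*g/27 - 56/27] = 4*g^3 + 6*g^2 - 22*g/3 - 206/27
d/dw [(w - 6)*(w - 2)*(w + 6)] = 3*w^2 - 4*w - 36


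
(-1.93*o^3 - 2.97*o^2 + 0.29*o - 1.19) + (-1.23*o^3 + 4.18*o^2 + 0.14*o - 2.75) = -3.16*o^3 + 1.21*o^2 + 0.43*o - 3.94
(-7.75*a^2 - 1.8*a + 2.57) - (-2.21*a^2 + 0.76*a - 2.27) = -5.54*a^2 - 2.56*a + 4.84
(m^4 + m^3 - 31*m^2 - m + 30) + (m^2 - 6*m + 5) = m^4 + m^3 - 30*m^2 - 7*m + 35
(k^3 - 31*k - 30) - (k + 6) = k^3 - 32*k - 36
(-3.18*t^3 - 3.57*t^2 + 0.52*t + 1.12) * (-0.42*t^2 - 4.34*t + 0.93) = 1.3356*t^5 + 15.3006*t^4 + 12.318*t^3 - 6.0473*t^2 - 4.3772*t + 1.0416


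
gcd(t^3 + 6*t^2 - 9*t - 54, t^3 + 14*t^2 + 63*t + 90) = t^2 + 9*t + 18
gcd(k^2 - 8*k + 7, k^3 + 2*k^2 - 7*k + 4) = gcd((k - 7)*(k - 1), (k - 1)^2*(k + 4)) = k - 1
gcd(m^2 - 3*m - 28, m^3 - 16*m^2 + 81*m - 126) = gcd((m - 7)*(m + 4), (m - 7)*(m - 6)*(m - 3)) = m - 7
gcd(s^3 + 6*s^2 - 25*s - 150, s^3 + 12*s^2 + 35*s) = s + 5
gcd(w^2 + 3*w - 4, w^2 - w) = w - 1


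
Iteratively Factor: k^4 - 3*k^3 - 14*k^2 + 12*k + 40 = (k - 5)*(k^3 + 2*k^2 - 4*k - 8) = (k - 5)*(k - 2)*(k^2 + 4*k + 4) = (k - 5)*(k - 2)*(k + 2)*(k + 2)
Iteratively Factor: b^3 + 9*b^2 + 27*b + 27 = (b + 3)*(b^2 + 6*b + 9) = (b + 3)^2*(b + 3)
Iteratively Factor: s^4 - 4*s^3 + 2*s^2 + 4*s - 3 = (s - 1)*(s^3 - 3*s^2 - s + 3) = (s - 3)*(s - 1)*(s^2 - 1) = (s - 3)*(s - 1)*(s + 1)*(s - 1)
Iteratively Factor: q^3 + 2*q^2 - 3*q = (q - 1)*(q^2 + 3*q) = (q - 1)*(q + 3)*(q)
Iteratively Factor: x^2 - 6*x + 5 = (x - 1)*(x - 5)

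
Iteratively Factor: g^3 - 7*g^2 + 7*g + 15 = (g + 1)*(g^2 - 8*g + 15) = (g - 3)*(g + 1)*(g - 5)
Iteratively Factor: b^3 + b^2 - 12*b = (b + 4)*(b^2 - 3*b) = b*(b + 4)*(b - 3)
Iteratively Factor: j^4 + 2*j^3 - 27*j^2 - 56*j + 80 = (j + 4)*(j^3 - 2*j^2 - 19*j + 20) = (j - 1)*(j + 4)*(j^2 - j - 20) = (j - 1)*(j + 4)^2*(j - 5)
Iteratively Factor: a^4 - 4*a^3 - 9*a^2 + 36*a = (a - 3)*(a^3 - a^2 - 12*a) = (a - 3)*(a + 3)*(a^2 - 4*a) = a*(a - 3)*(a + 3)*(a - 4)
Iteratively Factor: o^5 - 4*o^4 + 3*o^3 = (o)*(o^4 - 4*o^3 + 3*o^2) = o*(o - 3)*(o^3 - o^2) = o*(o - 3)*(o - 1)*(o^2) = o^2*(o - 3)*(o - 1)*(o)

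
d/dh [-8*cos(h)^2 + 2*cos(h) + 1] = 2*(8*cos(h) - 1)*sin(h)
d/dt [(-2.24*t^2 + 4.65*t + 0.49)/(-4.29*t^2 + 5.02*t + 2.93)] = (8.7037*t^2 - 8.9222*t + 11.1647)/(18.4041*t^4 - 43.0716*t^3 + 0.0609999999999928*t^2 + 29.4172*t + 8.5849)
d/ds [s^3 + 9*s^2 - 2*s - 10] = 3*s^2 + 18*s - 2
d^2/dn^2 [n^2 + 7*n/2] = 2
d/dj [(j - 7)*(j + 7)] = 2*j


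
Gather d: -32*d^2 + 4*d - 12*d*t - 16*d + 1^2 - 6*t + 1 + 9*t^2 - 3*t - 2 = -32*d^2 + d*(-12*t - 12) + 9*t^2 - 9*t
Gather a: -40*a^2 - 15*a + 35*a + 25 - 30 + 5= -40*a^2 + 20*a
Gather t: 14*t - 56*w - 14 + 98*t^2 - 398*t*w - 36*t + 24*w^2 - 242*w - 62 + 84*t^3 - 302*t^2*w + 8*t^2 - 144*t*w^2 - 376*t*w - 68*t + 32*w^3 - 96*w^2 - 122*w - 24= 84*t^3 + t^2*(106 - 302*w) + t*(-144*w^2 - 774*w - 90) + 32*w^3 - 72*w^2 - 420*w - 100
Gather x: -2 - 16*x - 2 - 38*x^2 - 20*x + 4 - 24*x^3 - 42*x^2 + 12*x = -24*x^3 - 80*x^2 - 24*x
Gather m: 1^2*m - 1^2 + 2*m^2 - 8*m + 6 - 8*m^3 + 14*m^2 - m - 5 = -8*m^3 + 16*m^2 - 8*m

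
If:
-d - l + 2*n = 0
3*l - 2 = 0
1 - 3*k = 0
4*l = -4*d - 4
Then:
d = -5/3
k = 1/3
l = 2/3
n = -1/2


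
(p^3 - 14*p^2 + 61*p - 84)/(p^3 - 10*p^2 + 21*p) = (p - 4)/p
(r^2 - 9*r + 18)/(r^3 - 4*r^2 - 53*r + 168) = (r - 6)/(r^2 - r - 56)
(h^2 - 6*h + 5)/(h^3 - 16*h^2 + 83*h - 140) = (h - 1)/(h^2 - 11*h + 28)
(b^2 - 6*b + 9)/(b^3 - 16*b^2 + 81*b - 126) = (b - 3)/(b^2 - 13*b + 42)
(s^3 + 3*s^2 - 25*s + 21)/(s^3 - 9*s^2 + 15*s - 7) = (s^2 + 4*s - 21)/(s^2 - 8*s + 7)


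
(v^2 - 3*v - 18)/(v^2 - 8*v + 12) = (v + 3)/(v - 2)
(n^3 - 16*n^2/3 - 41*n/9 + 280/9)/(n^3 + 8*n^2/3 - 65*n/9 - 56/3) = (n - 5)/(n + 3)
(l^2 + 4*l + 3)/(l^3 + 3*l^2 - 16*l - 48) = (l + 1)/(l^2 - 16)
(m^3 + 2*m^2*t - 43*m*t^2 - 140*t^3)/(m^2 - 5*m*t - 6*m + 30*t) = (m^3 + 2*m^2*t - 43*m*t^2 - 140*t^3)/(m^2 - 5*m*t - 6*m + 30*t)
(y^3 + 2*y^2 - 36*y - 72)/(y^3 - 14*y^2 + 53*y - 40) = (y^3 + 2*y^2 - 36*y - 72)/(y^3 - 14*y^2 + 53*y - 40)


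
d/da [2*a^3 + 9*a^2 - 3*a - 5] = 6*a^2 + 18*a - 3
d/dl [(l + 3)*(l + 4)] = 2*l + 7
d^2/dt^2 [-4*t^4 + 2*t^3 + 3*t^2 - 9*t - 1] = -48*t^2 + 12*t + 6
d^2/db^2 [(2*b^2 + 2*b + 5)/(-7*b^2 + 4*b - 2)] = 2*(-154*b^3 - 651*b^2 + 504*b - 34)/(343*b^6 - 588*b^5 + 630*b^4 - 400*b^3 + 180*b^2 - 48*b + 8)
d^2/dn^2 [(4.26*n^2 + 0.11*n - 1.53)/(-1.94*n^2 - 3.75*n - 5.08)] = (61.1550080000001*n^3 + 286.44876*n^2 + 73.2889319999999*n - 202.80519)/(7.301384*n^6 + 42.3405*n^5 + 139.201014*n^4 + 274.476375*n^3 + 364.505748*n^2 + 290.322*n + 131.096512)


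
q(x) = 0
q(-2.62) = 0.00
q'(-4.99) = 0.00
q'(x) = 0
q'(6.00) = 0.00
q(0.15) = 0.00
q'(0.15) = 0.00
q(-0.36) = 0.00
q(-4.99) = 0.00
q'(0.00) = 0.00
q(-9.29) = 0.00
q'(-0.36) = 0.00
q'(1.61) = 0.00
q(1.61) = 0.00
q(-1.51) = 0.00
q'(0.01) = 0.00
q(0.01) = 0.00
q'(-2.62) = 0.00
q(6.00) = 0.00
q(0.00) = 0.00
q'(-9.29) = 0.00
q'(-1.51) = 0.00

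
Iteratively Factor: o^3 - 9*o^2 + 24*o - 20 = (o - 5)*(o^2 - 4*o + 4) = (o - 5)*(o - 2)*(o - 2)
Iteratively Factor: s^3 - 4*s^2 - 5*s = (s - 5)*(s^2 + s) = (s - 5)*(s + 1)*(s)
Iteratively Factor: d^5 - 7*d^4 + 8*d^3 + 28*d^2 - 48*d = (d - 2)*(d^4 - 5*d^3 - 2*d^2 + 24*d) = (d - 3)*(d - 2)*(d^3 - 2*d^2 - 8*d) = d*(d - 3)*(d - 2)*(d^2 - 2*d - 8) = d*(d - 4)*(d - 3)*(d - 2)*(d + 2)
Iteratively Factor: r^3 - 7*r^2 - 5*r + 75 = (r + 3)*(r^2 - 10*r + 25) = (r - 5)*(r + 3)*(r - 5)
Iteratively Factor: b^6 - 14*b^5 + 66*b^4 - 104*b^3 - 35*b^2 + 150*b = (b)*(b^5 - 14*b^4 + 66*b^3 - 104*b^2 - 35*b + 150) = b*(b - 5)*(b^4 - 9*b^3 + 21*b^2 + b - 30) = b*(b - 5)*(b - 2)*(b^3 - 7*b^2 + 7*b + 15) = b*(b - 5)^2*(b - 2)*(b^2 - 2*b - 3) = b*(b - 5)^2*(b - 2)*(b + 1)*(b - 3)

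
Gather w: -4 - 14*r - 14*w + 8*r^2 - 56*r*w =8*r^2 - 14*r + w*(-56*r - 14) - 4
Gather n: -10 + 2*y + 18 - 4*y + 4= 12 - 2*y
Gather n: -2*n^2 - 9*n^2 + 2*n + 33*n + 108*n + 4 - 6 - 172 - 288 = -11*n^2 + 143*n - 462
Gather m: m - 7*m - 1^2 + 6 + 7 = 12 - 6*m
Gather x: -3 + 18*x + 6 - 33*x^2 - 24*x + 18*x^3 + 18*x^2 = 18*x^3 - 15*x^2 - 6*x + 3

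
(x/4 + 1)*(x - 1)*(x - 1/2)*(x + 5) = x^4/4 + 15*x^3/8 + 7*x^2/4 - 51*x/8 + 5/2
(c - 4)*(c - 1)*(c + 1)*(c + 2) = c^4 - 2*c^3 - 9*c^2 + 2*c + 8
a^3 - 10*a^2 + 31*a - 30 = (a - 5)*(a - 3)*(a - 2)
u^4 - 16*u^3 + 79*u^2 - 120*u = u*(u - 8)*(u - 5)*(u - 3)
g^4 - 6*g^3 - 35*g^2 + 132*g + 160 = (g - 8)*(g - 4)*(g + 1)*(g + 5)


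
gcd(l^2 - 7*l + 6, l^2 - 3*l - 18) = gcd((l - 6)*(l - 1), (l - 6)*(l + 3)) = l - 6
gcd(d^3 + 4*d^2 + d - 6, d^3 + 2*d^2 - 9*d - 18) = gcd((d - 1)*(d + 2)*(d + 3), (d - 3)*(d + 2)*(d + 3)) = d^2 + 5*d + 6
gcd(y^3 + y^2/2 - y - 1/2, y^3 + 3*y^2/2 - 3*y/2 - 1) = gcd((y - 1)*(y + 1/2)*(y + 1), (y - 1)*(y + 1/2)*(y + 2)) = y^2 - y/2 - 1/2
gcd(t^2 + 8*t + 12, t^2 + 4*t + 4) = t + 2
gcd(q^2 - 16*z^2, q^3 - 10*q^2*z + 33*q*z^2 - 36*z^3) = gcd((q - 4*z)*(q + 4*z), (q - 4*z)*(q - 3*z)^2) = -q + 4*z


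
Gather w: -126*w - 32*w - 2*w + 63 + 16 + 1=80 - 160*w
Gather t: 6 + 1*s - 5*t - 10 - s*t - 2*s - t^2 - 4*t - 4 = -s - t^2 + t*(-s - 9) - 8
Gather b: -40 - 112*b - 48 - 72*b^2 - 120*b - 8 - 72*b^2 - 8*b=-144*b^2 - 240*b - 96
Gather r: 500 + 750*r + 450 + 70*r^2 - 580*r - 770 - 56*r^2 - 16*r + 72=14*r^2 + 154*r + 252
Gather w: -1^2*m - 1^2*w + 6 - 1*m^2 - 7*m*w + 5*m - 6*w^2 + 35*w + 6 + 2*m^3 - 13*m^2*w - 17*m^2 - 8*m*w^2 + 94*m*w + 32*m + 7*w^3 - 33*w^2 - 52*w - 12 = 2*m^3 - 18*m^2 + 36*m + 7*w^3 + w^2*(-8*m - 39) + w*(-13*m^2 + 87*m - 18)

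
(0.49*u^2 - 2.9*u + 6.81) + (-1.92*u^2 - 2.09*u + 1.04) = -1.43*u^2 - 4.99*u + 7.85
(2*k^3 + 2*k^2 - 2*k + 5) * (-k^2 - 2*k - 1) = -2*k^5 - 6*k^4 - 4*k^3 - 3*k^2 - 8*k - 5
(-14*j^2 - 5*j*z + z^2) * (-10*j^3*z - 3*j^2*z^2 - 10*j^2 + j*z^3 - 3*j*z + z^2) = 140*j^5*z + 92*j^4*z^2 + 140*j^4 - 9*j^3*z^3 + 92*j^3*z - 8*j^2*z^4 - 9*j^2*z^2 + j*z^5 - 8*j*z^3 + z^4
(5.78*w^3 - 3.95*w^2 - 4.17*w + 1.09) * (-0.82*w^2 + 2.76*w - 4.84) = -4.7396*w^5 + 19.1918*w^4 - 35.4578*w^3 + 6.715*w^2 + 23.1912*w - 5.2756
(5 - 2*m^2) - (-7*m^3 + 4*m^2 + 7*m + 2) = 7*m^3 - 6*m^2 - 7*m + 3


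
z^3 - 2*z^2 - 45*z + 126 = (z - 6)*(z - 3)*(z + 7)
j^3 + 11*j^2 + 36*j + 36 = (j + 2)*(j + 3)*(j + 6)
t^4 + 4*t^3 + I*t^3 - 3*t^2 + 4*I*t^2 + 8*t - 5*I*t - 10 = (t - 1)*(t + 5)*(t - I)*(t + 2*I)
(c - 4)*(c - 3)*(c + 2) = c^3 - 5*c^2 - 2*c + 24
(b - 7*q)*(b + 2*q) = b^2 - 5*b*q - 14*q^2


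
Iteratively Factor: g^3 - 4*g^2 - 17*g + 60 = (g + 4)*(g^2 - 8*g + 15) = (g - 5)*(g + 4)*(g - 3)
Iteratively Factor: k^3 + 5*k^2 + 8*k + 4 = (k + 2)*(k^2 + 3*k + 2) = (k + 2)^2*(k + 1)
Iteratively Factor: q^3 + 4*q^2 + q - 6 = (q + 2)*(q^2 + 2*q - 3) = (q + 2)*(q + 3)*(q - 1)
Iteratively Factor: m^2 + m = (m + 1)*(m)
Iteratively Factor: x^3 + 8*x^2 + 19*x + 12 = (x + 1)*(x^2 + 7*x + 12) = (x + 1)*(x + 3)*(x + 4)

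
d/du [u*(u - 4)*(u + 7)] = 3*u^2 + 6*u - 28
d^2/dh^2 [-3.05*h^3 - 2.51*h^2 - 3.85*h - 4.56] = -18.3*h - 5.02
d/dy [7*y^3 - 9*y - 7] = 21*y^2 - 9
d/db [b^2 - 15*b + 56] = 2*b - 15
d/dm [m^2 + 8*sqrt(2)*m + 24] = 2*m + 8*sqrt(2)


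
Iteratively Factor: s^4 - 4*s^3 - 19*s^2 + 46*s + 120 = (s + 3)*(s^3 - 7*s^2 + 2*s + 40) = (s - 4)*(s + 3)*(s^2 - 3*s - 10) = (s - 5)*(s - 4)*(s + 3)*(s + 2)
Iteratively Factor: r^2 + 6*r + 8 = (r + 4)*(r + 2)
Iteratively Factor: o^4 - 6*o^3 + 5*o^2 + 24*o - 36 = (o - 2)*(o^3 - 4*o^2 - 3*o + 18) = (o - 2)*(o + 2)*(o^2 - 6*o + 9) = (o - 3)*(o - 2)*(o + 2)*(o - 3)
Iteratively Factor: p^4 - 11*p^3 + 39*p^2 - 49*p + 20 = (p - 5)*(p^3 - 6*p^2 + 9*p - 4) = (p - 5)*(p - 1)*(p^2 - 5*p + 4) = (p - 5)*(p - 4)*(p - 1)*(p - 1)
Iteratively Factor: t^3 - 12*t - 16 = (t + 2)*(t^2 - 2*t - 8) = (t - 4)*(t + 2)*(t + 2)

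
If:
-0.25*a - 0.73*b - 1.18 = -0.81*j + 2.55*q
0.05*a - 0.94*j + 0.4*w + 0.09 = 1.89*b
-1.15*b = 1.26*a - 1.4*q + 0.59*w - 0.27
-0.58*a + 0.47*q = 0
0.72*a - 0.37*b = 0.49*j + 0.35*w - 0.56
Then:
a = -0.18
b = -0.12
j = 0.57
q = -0.23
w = 0.55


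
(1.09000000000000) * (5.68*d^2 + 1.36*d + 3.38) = 6.1912*d^2 + 1.4824*d + 3.6842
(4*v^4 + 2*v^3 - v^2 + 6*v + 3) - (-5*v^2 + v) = 4*v^4 + 2*v^3 + 4*v^2 + 5*v + 3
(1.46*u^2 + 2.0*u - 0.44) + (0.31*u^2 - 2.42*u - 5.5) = 1.77*u^2 - 0.42*u - 5.94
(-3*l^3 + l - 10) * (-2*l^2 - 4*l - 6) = 6*l^5 + 12*l^4 + 16*l^3 + 16*l^2 + 34*l + 60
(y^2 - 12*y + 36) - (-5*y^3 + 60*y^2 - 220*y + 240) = 5*y^3 - 59*y^2 + 208*y - 204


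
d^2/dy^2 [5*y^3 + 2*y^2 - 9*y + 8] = 30*y + 4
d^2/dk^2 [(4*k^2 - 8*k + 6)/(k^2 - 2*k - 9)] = 84*(3*k^2 - 6*k + 13)/(k^6 - 6*k^5 - 15*k^4 + 100*k^3 + 135*k^2 - 486*k - 729)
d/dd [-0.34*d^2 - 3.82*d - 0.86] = -0.68*d - 3.82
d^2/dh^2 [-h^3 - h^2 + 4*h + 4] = -6*h - 2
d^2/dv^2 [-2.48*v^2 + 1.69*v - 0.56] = -4.96000000000000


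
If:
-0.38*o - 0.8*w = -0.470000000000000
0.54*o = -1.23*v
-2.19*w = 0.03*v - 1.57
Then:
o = -0.27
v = 0.12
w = 0.72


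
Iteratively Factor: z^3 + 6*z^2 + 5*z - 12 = (z + 3)*(z^2 + 3*z - 4) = (z + 3)*(z + 4)*(z - 1)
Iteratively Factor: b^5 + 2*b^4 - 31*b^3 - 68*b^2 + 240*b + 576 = (b - 4)*(b^4 + 6*b^3 - 7*b^2 - 96*b - 144) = (b - 4)^2*(b^3 + 10*b^2 + 33*b + 36) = (b - 4)^2*(b + 3)*(b^2 + 7*b + 12) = (b - 4)^2*(b + 3)*(b + 4)*(b + 3)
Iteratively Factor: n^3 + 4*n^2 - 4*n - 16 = (n - 2)*(n^2 + 6*n + 8) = (n - 2)*(n + 2)*(n + 4)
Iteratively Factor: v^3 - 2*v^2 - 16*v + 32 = (v - 2)*(v^2 - 16) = (v - 4)*(v - 2)*(v + 4)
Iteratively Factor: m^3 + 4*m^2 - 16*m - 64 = (m + 4)*(m^2 - 16) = (m - 4)*(m + 4)*(m + 4)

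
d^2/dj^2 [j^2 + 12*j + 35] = 2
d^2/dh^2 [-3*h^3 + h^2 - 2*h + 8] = 2 - 18*h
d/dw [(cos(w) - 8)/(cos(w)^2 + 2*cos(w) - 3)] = (cos(w)^2 - 16*cos(w) - 13)*sin(w)/(cos(w)^2 + 2*cos(w) - 3)^2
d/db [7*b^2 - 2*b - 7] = 14*b - 2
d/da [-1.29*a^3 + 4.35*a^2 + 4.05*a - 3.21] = -3.87*a^2 + 8.7*a + 4.05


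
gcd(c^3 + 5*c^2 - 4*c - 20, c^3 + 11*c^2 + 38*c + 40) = c^2 + 7*c + 10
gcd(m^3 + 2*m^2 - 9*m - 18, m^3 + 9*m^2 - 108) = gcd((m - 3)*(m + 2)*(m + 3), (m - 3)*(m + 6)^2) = m - 3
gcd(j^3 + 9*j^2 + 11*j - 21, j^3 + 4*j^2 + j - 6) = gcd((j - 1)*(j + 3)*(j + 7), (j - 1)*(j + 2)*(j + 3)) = j^2 + 2*j - 3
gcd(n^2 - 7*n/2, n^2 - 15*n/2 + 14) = n - 7/2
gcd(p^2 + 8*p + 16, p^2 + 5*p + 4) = p + 4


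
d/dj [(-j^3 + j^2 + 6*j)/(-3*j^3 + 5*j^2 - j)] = (-2*j^2 + 38*j - 31)/(9*j^4 - 30*j^3 + 31*j^2 - 10*j + 1)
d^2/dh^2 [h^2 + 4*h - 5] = 2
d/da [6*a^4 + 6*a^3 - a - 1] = 24*a^3 + 18*a^2 - 1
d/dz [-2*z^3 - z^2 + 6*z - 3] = -6*z^2 - 2*z + 6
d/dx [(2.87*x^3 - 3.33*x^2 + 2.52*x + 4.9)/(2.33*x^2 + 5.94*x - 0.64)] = (6.6871*x^4 + 34.0956*x^3 - 31.1622*x^2 - 18.5716*x - 30.7188)/(5.4289*x^4 + 27.6804*x^3 + 32.3012*x^2 - 7.6032*x + 0.4096)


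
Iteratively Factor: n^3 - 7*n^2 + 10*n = (n)*(n^2 - 7*n + 10) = n*(n - 2)*(n - 5)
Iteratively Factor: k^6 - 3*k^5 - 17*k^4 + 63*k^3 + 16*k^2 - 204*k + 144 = (k - 3)*(k^5 - 17*k^3 + 12*k^2 + 52*k - 48) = (k - 3)*(k - 2)*(k^4 + 2*k^3 - 13*k^2 - 14*k + 24) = (k - 3)*(k - 2)*(k + 2)*(k^3 - 13*k + 12) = (k - 3)*(k - 2)*(k - 1)*(k + 2)*(k^2 + k - 12) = (k - 3)*(k - 2)*(k - 1)*(k + 2)*(k + 4)*(k - 3)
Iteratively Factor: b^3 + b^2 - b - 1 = (b + 1)*(b^2 - 1) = (b + 1)^2*(b - 1)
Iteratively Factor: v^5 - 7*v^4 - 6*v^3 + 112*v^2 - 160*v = (v - 2)*(v^4 - 5*v^3 - 16*v^2 + 80*v) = (v - 4)*(v - 2)*(v^3 - v^2 - 20*v) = (v - 4)*(v - 2)*(v + 4)*(v^2 - 5*v) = (v - 5)*(v - 4)*(v - 2)*(v + 4)*(v)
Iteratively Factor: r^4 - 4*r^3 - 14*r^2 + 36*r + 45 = (r + 1)*(r^3 - 5*r^2 - 9*r + 45) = (r - 5)*(r + 1)*(r^2 - 9) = (r - 5)*(r + 1)*(r + 3)*(r - 3)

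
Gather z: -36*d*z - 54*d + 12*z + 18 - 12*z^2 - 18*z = -54*d - 12*z^2 + z*(-36*d - 6) + 18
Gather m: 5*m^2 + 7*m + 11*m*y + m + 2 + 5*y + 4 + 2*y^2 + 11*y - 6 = 5*m^2 + m*(11*y + 8) + 2*y^2 + 16*y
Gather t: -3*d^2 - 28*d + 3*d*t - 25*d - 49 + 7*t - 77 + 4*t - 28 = -3*d^2 - 53*d + t*(3*d + 11) - 154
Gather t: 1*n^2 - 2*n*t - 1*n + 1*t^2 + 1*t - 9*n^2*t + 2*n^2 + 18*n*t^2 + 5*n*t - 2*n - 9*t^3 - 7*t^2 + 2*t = 3*n^2 - 3*n - 9*t^3 + t^2*(18*n - 6) + t*(-9*n^2 + 3*n + 3)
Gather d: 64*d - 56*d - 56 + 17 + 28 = 8*d - 11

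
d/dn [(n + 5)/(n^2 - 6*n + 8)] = (n^2 - 6*n - 2*(n - 3)*(n + 5) + 8)/(n^2 - 6*n + 8)^2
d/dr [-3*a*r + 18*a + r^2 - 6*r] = -3*a + 2*r - 6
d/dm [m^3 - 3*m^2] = 3*m*(m - 2)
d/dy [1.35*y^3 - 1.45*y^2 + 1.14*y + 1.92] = 4.05*y^2 - 2.9*y + 1.14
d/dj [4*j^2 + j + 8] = 8*j + 1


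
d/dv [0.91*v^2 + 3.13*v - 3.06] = 1.82*v + 3.13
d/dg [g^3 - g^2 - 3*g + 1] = 3*g^2 - 2*g - 3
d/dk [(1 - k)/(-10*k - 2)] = 3/(25*k^2 + 10*k + 1)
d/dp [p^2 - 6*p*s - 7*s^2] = 2*p - 6*s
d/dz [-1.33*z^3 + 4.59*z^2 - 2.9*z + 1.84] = -3.99*z^2 + 9.18*z - 2.9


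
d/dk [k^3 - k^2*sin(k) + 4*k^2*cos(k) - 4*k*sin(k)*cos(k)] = -4*k^2*sin(k) - k^2*cos(k) + 3*k^2 - 2*k*sin(k) + 8*k*cos(k) - 4*k*cos(2*k) - 2*sin(2*k)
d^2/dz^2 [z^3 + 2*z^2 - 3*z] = 6*z + 4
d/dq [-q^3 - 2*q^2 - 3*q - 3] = -3*q^2 - 4*q - 3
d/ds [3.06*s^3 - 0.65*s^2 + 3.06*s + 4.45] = 9.18*s^2 - 1.3*s + 3.06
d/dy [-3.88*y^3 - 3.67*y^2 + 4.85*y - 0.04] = -11.64*y^2 - 7.34*y + 4.85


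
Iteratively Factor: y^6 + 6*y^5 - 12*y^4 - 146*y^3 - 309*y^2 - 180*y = (y + 3)*(y^5 + 3*y^4 - 21*y^3 - 83*y^2 - 60*y) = (y + 3)*(y + 4)*(y^4 - y^3 - 17*y^2 - 15*y) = (y - 5)*(y + 3)*(y + 4)*(y^3 + 4*y^2 + 3*y) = y*(y - 5)*(y + 3)*(y + 4)*(y^2 + 4*y + 3) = y*(y - 5)*(y + 3)^2*(y + 4)*(y + 1)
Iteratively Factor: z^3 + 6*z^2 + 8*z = (z + 4)*(z^2 + 2*z) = z*(z + 4)*(z + 2)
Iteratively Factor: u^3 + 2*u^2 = (u + 2)*(u^2) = u*(u + 2)*(u)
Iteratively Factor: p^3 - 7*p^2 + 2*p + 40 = (p + 2)*(p^2 - 9*p + 20) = (p - 5)*(p + 2)*(p - 4)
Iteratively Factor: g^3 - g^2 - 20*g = (g + 4)*(g^2 - 5*g) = g*(g + 4)*(g - 5)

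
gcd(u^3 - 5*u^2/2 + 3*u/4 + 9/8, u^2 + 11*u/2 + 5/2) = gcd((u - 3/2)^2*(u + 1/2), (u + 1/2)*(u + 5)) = u + 1/2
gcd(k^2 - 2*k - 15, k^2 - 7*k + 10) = k - 5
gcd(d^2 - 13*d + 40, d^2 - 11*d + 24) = d - 8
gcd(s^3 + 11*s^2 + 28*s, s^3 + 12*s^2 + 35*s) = s^2 + 7*s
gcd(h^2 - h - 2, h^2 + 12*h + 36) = 1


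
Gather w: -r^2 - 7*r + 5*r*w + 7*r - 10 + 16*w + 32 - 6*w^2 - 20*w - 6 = -r^2 - 6*w^2 + w*(5*r - 4) + 16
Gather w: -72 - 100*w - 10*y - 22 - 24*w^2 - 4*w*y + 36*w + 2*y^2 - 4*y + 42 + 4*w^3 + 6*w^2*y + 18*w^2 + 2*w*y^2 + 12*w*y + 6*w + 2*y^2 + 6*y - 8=4*w^3 + w^2*(6*y - 6) + w*(2*y^2 + 8*y - 58) + 4*y^2 - 8*y - 60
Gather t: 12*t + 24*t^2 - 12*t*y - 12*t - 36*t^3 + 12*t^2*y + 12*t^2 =-36*t^3 + t^2*(12*y + 36) - 12*t*y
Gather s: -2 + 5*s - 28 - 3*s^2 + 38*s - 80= -3*s^2 + 43*s - 110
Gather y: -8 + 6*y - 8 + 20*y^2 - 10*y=20*y^2 - 4*y - 16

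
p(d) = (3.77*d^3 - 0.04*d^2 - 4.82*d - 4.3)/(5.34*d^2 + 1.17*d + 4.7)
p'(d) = (-10.68*d - 1.17)*(3.77*d^3 - 0.04*d^2 - 4.82*d - 4.3)/(5.34*d^2 + 1.17*d + 4.7)^2 + (11.31*d^2 - 0.08*d - 4.82)/(5.34*d^2 + 1.17*d + 4.7)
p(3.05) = 1.51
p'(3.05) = 0.85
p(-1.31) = -0.53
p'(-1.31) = 0.64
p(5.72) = 3.61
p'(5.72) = 0.75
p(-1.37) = -0.57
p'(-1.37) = 0.68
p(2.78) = 1.28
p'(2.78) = 0.87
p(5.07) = 3.12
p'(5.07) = 0.76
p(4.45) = 2.64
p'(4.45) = 0.78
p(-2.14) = -1.17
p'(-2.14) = 0.82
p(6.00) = 3.82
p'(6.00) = 0.75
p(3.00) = 1.47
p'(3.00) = 0.85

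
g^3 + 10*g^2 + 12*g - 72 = (g - 2)*(g + 6)^2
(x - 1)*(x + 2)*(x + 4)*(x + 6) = x^4 + 11*x^3 + 32*x^2 + 4*x - 48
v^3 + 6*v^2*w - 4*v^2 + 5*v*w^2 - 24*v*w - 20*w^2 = (v - 4)*(v + w)*(v + 5*w)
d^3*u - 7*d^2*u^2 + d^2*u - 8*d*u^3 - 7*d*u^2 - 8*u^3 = (d - 8*u)*(d + u)*(d*u + u)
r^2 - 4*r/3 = r*(r - 4/3)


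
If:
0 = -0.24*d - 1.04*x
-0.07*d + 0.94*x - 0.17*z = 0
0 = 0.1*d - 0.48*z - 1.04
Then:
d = 1.14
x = -0.26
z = -1.93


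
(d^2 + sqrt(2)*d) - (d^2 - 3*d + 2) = sqrt(2)*d + 3*d - 2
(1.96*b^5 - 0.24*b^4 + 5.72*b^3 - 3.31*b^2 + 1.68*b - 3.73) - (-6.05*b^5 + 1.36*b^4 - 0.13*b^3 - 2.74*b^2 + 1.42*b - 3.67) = 8.01*b^5 - 1.6*b^4 + 5.85*b^3 - 0.57*b^2 + 0.26*b - 0.0600000000000001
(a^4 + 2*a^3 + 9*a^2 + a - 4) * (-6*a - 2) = -6*a^5 - 14*a^4 - 58*a^3 - 24*a^2 + 22*a + 8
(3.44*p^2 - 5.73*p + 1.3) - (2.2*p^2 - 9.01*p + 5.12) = 1.24*p^2 + 3.28*p - 3.82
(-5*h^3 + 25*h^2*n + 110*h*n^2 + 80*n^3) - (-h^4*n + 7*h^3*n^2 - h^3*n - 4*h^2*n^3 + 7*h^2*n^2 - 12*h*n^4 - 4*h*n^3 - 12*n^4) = h^4*n - 7*h^3*n^2 + h^3*n - 5*h^3 + 4*h^2*n^3 - 7*h^2*n^2 + 25*h^2*n + 12*h*n^4 + 4*h*n^3 + 110*h*n^2 + 12*n^4 + 80*n^3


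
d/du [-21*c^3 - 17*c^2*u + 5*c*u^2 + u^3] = -17*c^2 + 10*c*u + 3*u^2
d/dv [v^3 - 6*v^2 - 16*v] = 3*v^2 - 12*v - 16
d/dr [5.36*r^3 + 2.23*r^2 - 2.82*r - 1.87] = 16.08*r^2 + 4.46*r - 2.82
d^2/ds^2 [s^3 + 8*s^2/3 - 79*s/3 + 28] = 6*s + 16/3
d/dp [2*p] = 2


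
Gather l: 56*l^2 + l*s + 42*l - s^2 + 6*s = 56*l^2 + l*(s + 42) - s^2 + 6*s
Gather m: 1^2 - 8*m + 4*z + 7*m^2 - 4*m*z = 7*m^2 + m*(-4*z - 8) + 4*z + 1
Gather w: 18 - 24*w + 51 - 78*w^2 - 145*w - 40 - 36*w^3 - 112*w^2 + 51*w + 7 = -36*w^3 - 190*w^2 - 118*w + 36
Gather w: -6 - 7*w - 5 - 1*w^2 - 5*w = -w^2 - 12*w - 11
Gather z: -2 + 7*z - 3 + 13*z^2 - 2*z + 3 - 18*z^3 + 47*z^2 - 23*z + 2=-18*z^3 + 60*z^2 - 18*z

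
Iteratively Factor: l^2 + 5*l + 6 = (l + 3)*(l + 2)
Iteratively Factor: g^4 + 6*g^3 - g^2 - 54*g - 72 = (g + 2)*(g^3 + 4*g^2 - 9*g - 36) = (g + 2)*(g + 3)*(g^2 + g - 12) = (g - 3)*(g + 2)*(g + 3)*(g + 4)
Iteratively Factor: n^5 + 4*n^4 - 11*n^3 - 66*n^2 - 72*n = (n + 3)*(n^4 + n^3 - 14*n^2 - 24*n) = (n + 3)^2*(n^3 - 2*n^2 - 8*n) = (n + 2)*(n + 3)^2*(n^2 - 4*n) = (n - 4)*(n + 2)*(n + 3)^2*(n)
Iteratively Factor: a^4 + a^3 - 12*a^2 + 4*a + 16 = (a + 1)*(a^3 - 12*a + 16) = (a + 1)*(a + 4)*(a^2 - 4*a + 4) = (a - 2)*(a + 1)*(a + 4)*(a - 2)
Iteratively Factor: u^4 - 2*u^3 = (u)*(u^3 - 2*u^2) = u^2*(u^2 - 2*u) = u^2*(u - 2)*(u)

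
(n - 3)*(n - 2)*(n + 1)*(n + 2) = n^4 - 2*n^3 - 7*n^2 + 8*n + 12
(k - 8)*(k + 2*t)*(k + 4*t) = k^3 + 6*k^2*t - 8*k^2 + 8*k*t^2 - 48*k*t - 64*t^2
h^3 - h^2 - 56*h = h*(h - 8)*(h + 7)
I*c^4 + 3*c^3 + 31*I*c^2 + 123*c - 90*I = (c - 5*I)*(c - 3*I)*(c + 6*I)*(I*c + 1)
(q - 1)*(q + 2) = q^2 + q - 2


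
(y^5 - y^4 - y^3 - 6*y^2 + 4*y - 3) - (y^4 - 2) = y^5 - 2*y^4 - y^3 - 6*y^2 + 4*y - 1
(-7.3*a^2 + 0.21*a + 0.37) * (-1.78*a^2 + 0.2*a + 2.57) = 12.994*a^4 - 1.8338*a^3 - 19.3776*a^2 + 0.6137*a + 0.9509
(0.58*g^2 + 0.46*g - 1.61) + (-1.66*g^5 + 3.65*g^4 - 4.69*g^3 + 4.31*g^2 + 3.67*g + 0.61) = -1.66*g^5 + 3.65*g^4 - 4.69*g^3 + 4.89*g^2 + 4.13*g - 1.0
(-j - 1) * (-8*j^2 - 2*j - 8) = 8*j^3 + 10*j^2 + 10*j + 8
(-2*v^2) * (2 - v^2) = 2*v^4 - 4*v^2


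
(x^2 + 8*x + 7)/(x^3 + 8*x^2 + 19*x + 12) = (x + 7)/(x^2 + 7*x + 12)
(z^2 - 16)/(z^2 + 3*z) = (z^2 - 16)/(z*(z + 3))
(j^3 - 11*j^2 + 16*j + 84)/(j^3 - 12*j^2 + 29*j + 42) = (j + 2)/(j + 1)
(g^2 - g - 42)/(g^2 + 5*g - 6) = (g - 7)/(g - 1)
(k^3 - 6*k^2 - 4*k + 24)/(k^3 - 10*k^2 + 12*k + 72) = (k - 2)/(k - 6)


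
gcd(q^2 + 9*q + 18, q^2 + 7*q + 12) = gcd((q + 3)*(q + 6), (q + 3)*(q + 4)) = q + 3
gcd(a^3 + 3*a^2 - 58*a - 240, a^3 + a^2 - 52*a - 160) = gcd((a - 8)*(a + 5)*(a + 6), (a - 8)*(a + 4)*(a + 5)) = a^2 - 3*a - 40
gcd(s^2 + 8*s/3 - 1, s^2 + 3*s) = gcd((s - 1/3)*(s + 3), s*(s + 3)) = s + 3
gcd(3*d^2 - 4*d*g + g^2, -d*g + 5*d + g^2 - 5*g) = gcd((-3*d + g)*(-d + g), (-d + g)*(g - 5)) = d - g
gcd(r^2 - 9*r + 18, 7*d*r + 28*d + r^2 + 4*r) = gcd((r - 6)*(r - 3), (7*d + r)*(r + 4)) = 1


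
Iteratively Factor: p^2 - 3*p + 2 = (p - 2)*(p - 1)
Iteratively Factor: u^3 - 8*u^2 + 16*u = (u - 4)*(u^2 - 4*u) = (u - 4)^2*(u)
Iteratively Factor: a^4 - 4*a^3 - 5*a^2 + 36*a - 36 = (a - 3)*(a^3 - a^2 - 8*a + 12) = (a - 3)*(a + 3)*(a^2 - 4*a + 4) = (a - 3)*(a - 2)*(a + 3)*(a - 2)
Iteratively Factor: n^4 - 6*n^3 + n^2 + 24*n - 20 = (n - 5)*(n^3 - n^2 - 4*n + 4) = (n - 5)*(n - 1)*(n^2 - 4) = (n - 5)*(n - 2)*(n - 1)*(n + 2)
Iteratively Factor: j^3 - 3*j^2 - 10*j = (j + 2)*(j^2 - 5*j) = (j - 5)*(j + 2)*(j)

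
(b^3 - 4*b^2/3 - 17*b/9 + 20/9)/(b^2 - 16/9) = (3*b^2 - 8*b + 5)/(3*b - 4)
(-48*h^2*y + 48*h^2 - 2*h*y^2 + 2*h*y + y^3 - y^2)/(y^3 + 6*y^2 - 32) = (-48*h^2*y + 48*h^2 - 2*h*y^2 + 2*h*y + y^3 - y^2)/(y^3 + 6*y^2 - 32)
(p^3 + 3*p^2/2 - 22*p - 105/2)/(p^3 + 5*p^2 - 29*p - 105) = (p + 7/2)/(p + 7)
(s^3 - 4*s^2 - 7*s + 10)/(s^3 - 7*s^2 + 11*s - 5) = (s + 2)/(s - 1)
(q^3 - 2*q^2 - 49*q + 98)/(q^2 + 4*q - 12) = (q^2 - 49)/(q + 6)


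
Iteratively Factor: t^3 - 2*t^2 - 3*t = (t - 3)*(t^2 + t) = (t - 3)*(t + 1)*(t)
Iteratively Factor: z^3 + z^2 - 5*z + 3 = (z - 1)*(z^2 + 2*z - 3) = (z - 1)^2*(z + 3)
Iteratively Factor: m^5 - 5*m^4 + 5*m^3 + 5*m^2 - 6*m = (m + 1)*(m^4 - 6*m^3 + 11*m^2 - 6*m) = (m - 1)*(m + 1)*(m^3 - 5*m^2 + 6*m) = (m - 2)*(m - 1)*(m + 1)*(m^2 - 3*m) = m*(m - 2)*(m - 1)*(m + 1)*(m - 3)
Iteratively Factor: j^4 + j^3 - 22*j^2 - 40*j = (j + 4)*(j^3 - 3*j^2 - 10*j) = j*(j + 4)*(j^2 - 3*j - 10) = j*(j - 5)*(j + 4)*(j + 2)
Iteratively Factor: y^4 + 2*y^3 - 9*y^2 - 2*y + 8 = (y - 2)*(y^3 + 4*y^2 - y - 4) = (y - 2)*(y - 1)*(y^2 + 5*y + 4) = (y - 2)*(y - 1)*(y + 4)*(y + 1)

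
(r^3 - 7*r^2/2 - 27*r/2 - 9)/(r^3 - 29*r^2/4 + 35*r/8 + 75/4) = 4*(2*r^2 + 5*r + 3)/(8*r^2 - 10*r - 25)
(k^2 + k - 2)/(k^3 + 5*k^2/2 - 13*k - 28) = 2*(k - 1)/(2*k^2 + k - 28)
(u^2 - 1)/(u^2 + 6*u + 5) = (u - 1)/(u + 5)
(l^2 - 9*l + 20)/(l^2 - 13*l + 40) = (l - 4)/(l - 8)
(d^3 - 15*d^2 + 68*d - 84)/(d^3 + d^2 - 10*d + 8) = (d^2 - 13*d + 42)/(d^2 + 3*d - 4)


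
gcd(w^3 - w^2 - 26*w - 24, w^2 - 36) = w - 6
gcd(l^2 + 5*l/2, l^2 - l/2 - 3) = 1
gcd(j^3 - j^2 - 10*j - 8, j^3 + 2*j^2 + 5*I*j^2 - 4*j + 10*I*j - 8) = j + 2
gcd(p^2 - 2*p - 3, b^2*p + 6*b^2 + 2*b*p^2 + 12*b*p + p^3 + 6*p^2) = 1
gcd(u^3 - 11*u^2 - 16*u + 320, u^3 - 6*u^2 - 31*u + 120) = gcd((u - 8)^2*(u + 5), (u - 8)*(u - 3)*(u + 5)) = u^2 - 3*u - 40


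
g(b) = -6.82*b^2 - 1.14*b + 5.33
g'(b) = -13.64*b - 1.14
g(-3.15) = -58.75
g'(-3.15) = 41.83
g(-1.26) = -4.06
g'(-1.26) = 16.05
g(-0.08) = 5.38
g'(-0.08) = -0.05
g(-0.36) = 4.86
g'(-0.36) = 3.77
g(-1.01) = -0.48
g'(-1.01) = 12.64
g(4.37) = -129.89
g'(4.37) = -60.75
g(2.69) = -47.09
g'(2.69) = -37.83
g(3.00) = -59.47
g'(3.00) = -42.06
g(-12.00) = -963.07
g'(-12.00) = 162.54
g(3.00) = -59.47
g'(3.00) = -42.06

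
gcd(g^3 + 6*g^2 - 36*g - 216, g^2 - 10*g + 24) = g - 6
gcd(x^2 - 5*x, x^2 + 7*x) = x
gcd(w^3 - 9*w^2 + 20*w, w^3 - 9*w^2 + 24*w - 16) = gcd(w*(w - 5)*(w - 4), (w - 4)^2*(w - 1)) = w - 4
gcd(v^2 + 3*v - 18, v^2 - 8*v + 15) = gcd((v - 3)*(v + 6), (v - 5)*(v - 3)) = v - 3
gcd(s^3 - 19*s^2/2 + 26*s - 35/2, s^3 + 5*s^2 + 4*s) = 1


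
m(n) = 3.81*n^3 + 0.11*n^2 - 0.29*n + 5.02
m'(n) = 11.43*n^2 + 0.22*n - 0.29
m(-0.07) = 5.04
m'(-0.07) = -0.25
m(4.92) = 460.01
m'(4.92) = 277.47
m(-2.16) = -32.24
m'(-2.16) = 52.56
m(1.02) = 8.88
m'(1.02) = 11.83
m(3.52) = 171.53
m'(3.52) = 142.11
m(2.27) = 49.49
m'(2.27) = 59.11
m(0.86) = 7.28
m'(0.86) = 8.35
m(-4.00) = -235.90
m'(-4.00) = 181.71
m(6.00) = 830.20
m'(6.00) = 412.51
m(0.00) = 5.02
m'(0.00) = -0.29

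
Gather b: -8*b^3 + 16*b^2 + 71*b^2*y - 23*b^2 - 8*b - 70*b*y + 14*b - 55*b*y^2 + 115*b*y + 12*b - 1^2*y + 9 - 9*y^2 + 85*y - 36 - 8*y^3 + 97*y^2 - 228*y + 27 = -8*b^3 + b^2*(71*y - 7) + b*(-55*y^2 + 45*y + 18) - 8*y^3 + 88*y^2 - 144*y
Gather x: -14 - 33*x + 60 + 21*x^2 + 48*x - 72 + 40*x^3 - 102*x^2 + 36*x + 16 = 40*x^3 - 81*x^2 + 51*x - 10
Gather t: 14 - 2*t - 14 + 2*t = 0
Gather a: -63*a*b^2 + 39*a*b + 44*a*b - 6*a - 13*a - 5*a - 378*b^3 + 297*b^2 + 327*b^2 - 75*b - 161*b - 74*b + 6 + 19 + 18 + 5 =a*(-63*b^2 + 83*b - 24) - 378*b^3 + 624*b^2 - 310*b + 48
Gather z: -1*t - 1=-t - 1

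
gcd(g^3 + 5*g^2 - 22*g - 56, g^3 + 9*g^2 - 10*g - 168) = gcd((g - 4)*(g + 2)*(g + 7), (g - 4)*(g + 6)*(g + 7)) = g^2 + 3*g - 28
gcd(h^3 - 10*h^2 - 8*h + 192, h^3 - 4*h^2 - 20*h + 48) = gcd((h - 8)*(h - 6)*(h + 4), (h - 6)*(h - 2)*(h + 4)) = h^2 - 2*h - 24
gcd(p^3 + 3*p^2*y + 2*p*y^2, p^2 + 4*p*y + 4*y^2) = p + 2*y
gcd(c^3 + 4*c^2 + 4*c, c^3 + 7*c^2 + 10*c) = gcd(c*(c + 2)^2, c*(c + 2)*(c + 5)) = c^2 + 2*c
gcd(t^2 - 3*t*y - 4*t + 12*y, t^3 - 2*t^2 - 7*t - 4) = t - 4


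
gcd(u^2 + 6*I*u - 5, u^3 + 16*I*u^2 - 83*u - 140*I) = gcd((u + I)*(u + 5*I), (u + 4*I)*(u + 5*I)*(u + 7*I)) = u + 5*I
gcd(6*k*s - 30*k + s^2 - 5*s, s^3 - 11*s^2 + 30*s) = s - 5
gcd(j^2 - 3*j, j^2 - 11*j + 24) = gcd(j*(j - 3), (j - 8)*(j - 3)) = j - 3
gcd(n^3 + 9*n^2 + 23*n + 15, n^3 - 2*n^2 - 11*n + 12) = n + 3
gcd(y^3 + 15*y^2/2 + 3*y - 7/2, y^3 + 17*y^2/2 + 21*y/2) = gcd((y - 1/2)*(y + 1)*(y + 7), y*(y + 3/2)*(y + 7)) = y + 7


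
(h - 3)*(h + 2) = h^2 - h - 6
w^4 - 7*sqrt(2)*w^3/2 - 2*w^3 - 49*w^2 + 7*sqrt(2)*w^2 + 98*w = w*(w - 2)*(w - 7*sqrt(2))*(w + 7*sqrt(2)/2)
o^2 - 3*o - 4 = (o - 4)*(o + 1)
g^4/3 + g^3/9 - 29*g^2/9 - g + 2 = (g/3 + 1)*(g - 3)*(g - 2/3)*(g + 1)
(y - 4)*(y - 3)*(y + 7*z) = y^3 + 7*y^2*z - 7*y^2 - 49*y*z + 12*y + 84*z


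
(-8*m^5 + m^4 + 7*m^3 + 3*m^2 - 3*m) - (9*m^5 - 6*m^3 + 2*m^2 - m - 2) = -17*m^5 + m^4 + 13*m^3 + m^2 - 2*m + 2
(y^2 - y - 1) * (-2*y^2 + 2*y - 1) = -2*y^4 + 4*y^3 - y^2 - y + 1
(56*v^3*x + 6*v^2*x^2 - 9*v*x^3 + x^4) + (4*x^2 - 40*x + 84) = 56*v^3*x + 6*v^2*x^2 - 9*v*x^3 + x^4 + 4*x^2 - 40*x + 84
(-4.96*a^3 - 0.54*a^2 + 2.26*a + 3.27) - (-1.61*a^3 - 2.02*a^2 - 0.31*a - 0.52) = -3.35*a^3 + 1.48*a^2 + 2.57*a + 3.79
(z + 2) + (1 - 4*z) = 3 - 3*z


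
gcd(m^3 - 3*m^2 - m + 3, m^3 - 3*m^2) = m - 3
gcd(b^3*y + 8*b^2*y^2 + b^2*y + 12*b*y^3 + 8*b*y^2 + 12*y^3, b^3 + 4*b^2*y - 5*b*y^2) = 1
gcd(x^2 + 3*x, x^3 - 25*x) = x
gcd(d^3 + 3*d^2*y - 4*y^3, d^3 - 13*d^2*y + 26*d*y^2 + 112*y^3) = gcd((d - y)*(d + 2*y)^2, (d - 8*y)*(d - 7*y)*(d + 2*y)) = d + 2*y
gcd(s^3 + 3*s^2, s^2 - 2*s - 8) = 1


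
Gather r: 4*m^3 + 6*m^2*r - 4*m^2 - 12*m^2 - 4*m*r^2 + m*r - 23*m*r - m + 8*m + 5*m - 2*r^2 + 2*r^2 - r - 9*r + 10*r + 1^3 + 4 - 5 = 4*m^3 - 16*m^2 - 4*m*r^2 + 12*m + r*(6*m^2 - 22*m)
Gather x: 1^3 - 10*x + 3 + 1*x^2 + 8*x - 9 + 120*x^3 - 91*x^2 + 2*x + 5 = 120*x^3 - 90*x^2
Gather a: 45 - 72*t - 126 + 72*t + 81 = 0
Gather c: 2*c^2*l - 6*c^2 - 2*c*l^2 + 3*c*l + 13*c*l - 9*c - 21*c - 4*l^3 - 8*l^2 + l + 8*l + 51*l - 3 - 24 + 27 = c^2*(2*l - 6) + c*(-2*l^2 + 16*l - 30) - 4*l^3 - 8*l^2 + 60*l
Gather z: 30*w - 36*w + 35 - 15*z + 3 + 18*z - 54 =-6*w + 3*z - 16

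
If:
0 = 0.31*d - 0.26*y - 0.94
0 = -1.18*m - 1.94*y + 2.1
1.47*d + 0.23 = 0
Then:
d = -0.16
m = 8.03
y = -3.80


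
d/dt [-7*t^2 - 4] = -14*t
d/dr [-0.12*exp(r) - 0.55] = -0.12*exp(r)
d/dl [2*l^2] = 4*l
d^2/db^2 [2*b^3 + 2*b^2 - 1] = 12*b + 4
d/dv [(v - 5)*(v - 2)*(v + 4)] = 3*v^2 - 6*v - 18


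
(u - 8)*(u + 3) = u^2 - 5*u - 24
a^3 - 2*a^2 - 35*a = a*(a - 7)*(a + 5)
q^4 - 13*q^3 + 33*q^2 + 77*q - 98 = (q - 7)^2*(q - 1)*(q + 2)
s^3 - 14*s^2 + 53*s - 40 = (s - 8)*(s - 5)*(s - 1)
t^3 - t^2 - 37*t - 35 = (t - 7)*(t + 1)*(t + 5)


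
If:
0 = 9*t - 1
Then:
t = 1/9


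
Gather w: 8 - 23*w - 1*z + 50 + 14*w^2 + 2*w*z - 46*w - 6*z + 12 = 14*w^2 + w*(2*z - 69) - 7*z + 70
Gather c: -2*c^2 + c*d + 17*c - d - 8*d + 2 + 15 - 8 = -2*c^2 + c*(d + 17) - 9*d + 9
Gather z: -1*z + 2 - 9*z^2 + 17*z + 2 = -9*z^2 + 16*z + 4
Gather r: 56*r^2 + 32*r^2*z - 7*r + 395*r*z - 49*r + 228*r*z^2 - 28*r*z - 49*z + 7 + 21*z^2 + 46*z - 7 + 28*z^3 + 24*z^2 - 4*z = r^2*(32*z + 56) + r*(228*z^2 + 367*z - 56) + 28*z^3 + 45*z^2 - 7*z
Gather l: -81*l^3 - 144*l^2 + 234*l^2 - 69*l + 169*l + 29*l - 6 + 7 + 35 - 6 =-81*l^3 + 90*l^2 + 129*l + 30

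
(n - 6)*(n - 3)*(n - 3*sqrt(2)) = n^3 - 9*n^2 - 3*sqrt(2)*n^2 + 18*n + 27*sqrt(2)*n - 54*sqrt(2)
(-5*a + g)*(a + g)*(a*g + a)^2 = -5*a^4*g^2 - 10*a^4*g - 5*a^4 - 4*a^3*g^3 - 8*a^3*g^2 - 4*a^3*g + a^2*g^4 + 2*a^2*g^3 + a^2*g^2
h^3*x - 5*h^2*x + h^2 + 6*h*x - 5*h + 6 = (h - 3)*(h - 2)*(h*x + 1)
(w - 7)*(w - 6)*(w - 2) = w^3 - 15*w^2 + 68*w - 84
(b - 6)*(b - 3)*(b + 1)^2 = b^4 - 7*b^3 + b^2 + 27*b + 18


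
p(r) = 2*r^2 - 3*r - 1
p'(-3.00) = -15.00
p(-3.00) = 26.00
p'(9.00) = 33.00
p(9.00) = 134.00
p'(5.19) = 17.76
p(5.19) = 37.30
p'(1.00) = 1.00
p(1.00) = -2.00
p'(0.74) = -0.04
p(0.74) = -2.12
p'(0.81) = 0.24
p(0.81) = -2.12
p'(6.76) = 24.04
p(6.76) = 70.12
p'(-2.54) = -13.16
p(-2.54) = 19.52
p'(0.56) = -0.76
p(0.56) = -2.05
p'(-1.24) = -7.96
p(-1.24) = 5.80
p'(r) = 4*r - 3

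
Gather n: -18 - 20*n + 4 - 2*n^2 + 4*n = -2*n^2 - 16*n - 14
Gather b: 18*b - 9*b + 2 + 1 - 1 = 9*b + 2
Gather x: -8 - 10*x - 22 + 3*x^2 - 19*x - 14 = 3*x^2 - 29*x - 44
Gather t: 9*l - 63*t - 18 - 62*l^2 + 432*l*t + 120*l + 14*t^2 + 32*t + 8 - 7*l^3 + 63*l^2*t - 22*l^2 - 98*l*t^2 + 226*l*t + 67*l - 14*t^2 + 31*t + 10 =-7*l^3 - 84*l^2 - 98*l*t^2 + 196*l + t*(63*l^2 + 658*l)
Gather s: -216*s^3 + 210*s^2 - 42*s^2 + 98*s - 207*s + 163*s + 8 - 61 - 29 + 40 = -216*s^3 + 168*s^2 + 54*s - 42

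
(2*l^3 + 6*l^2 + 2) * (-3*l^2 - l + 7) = -6*l^5 - 20*l^4 + 8*l^3 + 36*l^2 - 2*l + 14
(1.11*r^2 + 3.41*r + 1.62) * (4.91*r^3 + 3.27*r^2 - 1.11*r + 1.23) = 5.4501*r^5 + 20.3728*r^4 + 17.8728*r^3 + 2.8776*r^2 + 2.3961*r + 1.9926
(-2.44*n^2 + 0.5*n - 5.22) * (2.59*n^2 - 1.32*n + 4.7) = -6.3196*n^4 + 4.5158*n^3 - 25.6478*n^2 + 9.2404*n - 24.534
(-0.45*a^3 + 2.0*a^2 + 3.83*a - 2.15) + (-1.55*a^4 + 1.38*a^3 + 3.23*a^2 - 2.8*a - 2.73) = -1.55*a^4 + 0.93*a^3 + 5.23*a^2 + 1.03*a - 4.88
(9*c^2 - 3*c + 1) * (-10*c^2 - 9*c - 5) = -90*c^4 - 51*c^3 - 28*c^2 + 6*c - 5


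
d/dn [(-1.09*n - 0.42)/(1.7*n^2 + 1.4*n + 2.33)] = (1.853*n^2 + 1.428*n - 1.9517)/(2.89*n^4 + 4.76*n^3 + 9.882*n^2 + 6.524*n + 5.4289)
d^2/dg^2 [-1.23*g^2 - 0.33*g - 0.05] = -2.46000000000000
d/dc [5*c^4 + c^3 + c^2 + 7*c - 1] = 20*c^3 + 3*c^2 + 2*c + 7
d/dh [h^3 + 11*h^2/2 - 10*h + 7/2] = 3*h^2 + 11*h - 10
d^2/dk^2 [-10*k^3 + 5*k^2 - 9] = 10 - 60*k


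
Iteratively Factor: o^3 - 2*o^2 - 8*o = (o + 2)*(o^2 - 4*o) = (o - 4)*(o + 2)*(o)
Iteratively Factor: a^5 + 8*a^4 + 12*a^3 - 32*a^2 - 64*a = (a + 4)*(a^4 + 4*a^3 - 4*a^2 - 16*a) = a*(a + 4)*(a^3 + 4*a^2 - 4*a - 16) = a*(a + 4)^2*(a^2 - 4) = a*(a - 2)*(a + 4)^2*(a + 2)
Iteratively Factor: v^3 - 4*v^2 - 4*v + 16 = (v - 2)*(v^2 - 2*v - 8) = (v - 4)*(v - 2)*(v + 2)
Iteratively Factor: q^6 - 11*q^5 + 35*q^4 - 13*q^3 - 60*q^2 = (q - 5)*(q^5 - 6*q^4 + 5*q^3 + 12*q^2) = q*(q - 5)*(q^4 - 6*q^3 + 5*q^2 + 12*q) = q*(q - 5)*(q - 4)*(q^3 - 2*q^2 - 3*q) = q*(q - 5)*(q - 4)*(q - 3)*(q^2 + q) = q^2*(q - 5)*(q - 4)*(q - 3)*(q + 1)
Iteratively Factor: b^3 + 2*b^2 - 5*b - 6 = (b - 2)*(b^2 + 4*b + 3) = (b - 2)*(b + 3)*(b + 1)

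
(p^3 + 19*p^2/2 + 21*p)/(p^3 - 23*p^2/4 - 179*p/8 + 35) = 4*p*(p + 6)/(4*p^2 - 37*p + 40)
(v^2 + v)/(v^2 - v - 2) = v/(v - 2)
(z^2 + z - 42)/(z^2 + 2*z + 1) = (z^2 + z - 42)/(z^2 + 2*z + 1)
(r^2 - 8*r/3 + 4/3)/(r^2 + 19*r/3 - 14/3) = (r - 2)/(r + 7)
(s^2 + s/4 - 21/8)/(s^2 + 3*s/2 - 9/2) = (s + 7/4)/(s + 3)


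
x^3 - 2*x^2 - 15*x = x*(x - 5)*(x + 3)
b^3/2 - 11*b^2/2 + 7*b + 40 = (b/2 + 1)*(b - 8)*(b - 5)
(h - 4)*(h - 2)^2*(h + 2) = h^4 - 6*h^3 + 4*h^2 + 24*h - 32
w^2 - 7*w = w*(w - 7)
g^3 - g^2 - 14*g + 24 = (g - 3)*(g - 2)*(g + 4)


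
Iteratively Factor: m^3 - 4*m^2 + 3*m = (m - 1)*(m^2 - 3*m) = m*(m - 1)*(m - 3)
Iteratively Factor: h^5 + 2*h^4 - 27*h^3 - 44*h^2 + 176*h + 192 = (h + 4)*(h^4 - 2*h^3 - 19*h^2 + 32*h + 48) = (h + 4)^2*(h^3 - 6*h^2 + 5*h + 12) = (h - 4)*(h + 4)^2*(h^2 - 2*h - 3) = (h - 4)*(h + 1)*(h + 4)^2*(h - 3)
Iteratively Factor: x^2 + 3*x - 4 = (x + 4)*(x - 1)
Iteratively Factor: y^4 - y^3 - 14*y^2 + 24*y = (y)*(y^3 - y^2 - 14*y + 24) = y*(y - 3)*(y^2 + 2*y - 8) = y*(y - 3)*(y + 4)*(y - 2)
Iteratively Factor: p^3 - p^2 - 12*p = (p - 4)*(p^2 + 3*p) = (p - 4)*(p + 3)*(p)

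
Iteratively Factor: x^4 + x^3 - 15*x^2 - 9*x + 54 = (x - 2)*(x^3 + 3*x^2 - 9*x - 27) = (x - 2)*(x + 3)*(x^2 - 9) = (x - 3)*(x - 2)*(x + 3)*(x + 3)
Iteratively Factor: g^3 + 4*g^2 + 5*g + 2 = (g + 1)*(g^2 + 3*g + 2) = (g + 1)*(g + 2)*(g + 1)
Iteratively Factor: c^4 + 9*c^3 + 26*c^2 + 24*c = (c + 2)*(c^3 + 7*c^2 + 12*c) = c*(c + 2)*(c^2 + 7*c + 12) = c*(c + 2)*(c + 4)*(c + 3)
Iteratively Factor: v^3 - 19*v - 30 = (v + 3)*(v^2 - 3*v - 10) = (v + 2)*(v + 3)*(v - 5)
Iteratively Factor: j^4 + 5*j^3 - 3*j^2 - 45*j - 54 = (j - 3)*(j^3 + 8*j^2 + 21*j + 18) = (j - 3)*(j + 2)*(j^2 + 6*j + 9) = (j - 3)*(j + 2)*(j + 3)*(j + 3)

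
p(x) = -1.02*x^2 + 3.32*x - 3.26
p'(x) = 3.32 - 2.04*x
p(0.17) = -2.73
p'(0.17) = 2.97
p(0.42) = -2.05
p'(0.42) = 2.46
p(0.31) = -2.33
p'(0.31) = 2.69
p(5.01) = -12.23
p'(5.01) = -6.90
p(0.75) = -1.34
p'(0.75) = 1.79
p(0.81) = -1.24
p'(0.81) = 1.67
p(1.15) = -0.79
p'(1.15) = 0.97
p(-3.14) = -23.74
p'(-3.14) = 9.73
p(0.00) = -3.26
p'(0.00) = 3.32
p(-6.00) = -59.90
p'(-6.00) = 15.56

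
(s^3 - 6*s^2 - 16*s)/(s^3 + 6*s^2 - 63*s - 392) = s*(s + 2)/(s^2 + 14*s + 49)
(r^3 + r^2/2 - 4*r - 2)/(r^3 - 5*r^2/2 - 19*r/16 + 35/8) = 8*(2*r^2 + 5*r + 2)/(16*r^2 - 8*r - 35)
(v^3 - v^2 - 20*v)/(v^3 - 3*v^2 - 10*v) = (v + 4)/(v + 2)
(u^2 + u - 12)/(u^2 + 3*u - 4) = (u - 3)/(u - 1)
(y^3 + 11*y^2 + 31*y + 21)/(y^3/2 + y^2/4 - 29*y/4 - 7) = 4*(y^2 + 10*y + 21)/(2*y^2 - y - 28)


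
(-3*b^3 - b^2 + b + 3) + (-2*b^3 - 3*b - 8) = -5*b^3 - b^2 - 2*b - 5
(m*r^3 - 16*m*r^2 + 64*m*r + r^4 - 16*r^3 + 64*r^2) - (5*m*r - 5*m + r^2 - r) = m*r^3 - 16*m*r^2 + 59*m*r + 5*m + r^4 - 16*r^3 + 63*r^2 + r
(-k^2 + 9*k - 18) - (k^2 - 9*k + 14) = -2*k^2 + 18*k - 32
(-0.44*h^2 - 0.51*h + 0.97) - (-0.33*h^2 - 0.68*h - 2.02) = -0.11*h^2 + 0.17*h + 2.99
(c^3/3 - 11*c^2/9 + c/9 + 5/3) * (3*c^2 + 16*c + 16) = c^5 + 5*c^4/3 - 125*c^3/9 - 115*c^2/9 + 256*c/9 + 80/3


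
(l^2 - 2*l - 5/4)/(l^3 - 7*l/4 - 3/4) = (2*l - 5)/(2*l^2 - l - 3)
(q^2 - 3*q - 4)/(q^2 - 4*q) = (q + 1)/q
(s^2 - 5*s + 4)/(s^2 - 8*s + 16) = (s - 1)/(s - 4)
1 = 1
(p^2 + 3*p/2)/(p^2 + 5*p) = (p + 3/2)/(p + 5)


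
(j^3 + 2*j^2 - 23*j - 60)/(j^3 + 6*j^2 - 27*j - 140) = (j + 3)/(j + 7)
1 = 1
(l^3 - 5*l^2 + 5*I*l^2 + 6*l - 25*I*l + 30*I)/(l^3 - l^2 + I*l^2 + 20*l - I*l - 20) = (l^2 - 5*l + 6)/(l^2 - l*(1 + 4*I) + 4*I)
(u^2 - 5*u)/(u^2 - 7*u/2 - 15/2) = 2*u/(2*u + 3)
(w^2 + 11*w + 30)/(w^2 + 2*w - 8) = (w^2 + 11*w + 30)/(w^2 + 2*w - 8)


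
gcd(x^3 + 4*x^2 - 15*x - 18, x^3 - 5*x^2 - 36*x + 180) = x + 6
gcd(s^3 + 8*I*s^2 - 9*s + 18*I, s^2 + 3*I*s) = s + 3*I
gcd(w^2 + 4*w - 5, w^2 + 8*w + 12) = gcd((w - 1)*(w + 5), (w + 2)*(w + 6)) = 1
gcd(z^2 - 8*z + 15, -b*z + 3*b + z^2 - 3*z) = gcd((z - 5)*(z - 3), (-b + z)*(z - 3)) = z - 3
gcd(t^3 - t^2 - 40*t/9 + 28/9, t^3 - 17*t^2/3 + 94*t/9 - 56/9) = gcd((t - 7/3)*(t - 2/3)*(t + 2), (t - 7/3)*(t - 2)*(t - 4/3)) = t - 7/3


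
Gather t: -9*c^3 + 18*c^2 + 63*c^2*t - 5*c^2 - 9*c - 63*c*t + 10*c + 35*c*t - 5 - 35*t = -9*c^3 + 13*c^2 + c + t*(63*c^2 - 28*c - 35) - 5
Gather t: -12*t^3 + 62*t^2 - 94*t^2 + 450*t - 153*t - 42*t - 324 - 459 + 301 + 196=-12*t^3 - 32*t^2 + 255*t - 286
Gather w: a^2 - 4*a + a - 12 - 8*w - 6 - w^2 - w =a^2 - 3*a - w^2 - 9*w - 18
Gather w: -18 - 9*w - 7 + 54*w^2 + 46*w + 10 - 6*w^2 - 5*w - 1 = 48*w^2 + 32*w - 16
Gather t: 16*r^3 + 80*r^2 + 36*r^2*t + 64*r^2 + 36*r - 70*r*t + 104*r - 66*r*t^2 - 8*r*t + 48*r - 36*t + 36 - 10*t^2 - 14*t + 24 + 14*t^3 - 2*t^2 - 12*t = 16*r^3 + 144*r^2 + 188*r + 14*t^3 + t^2*(-66*r - 12) + t*(36*r^2 - 78*r - 62) + 60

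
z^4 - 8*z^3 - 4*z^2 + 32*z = z*(z - 8)*(z - 2)*(z + 2)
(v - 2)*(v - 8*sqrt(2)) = v^2 - 8*sqrt(2)*v - 2*v + 16*sqrt(2)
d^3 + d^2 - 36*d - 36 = (d - 6)*(d + 1)*(d + 6)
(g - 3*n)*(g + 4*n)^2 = g^3 + 5*g^2*n - 8*g*n^2 - 48*n^3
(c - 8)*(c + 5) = c^2 - 3*c - 40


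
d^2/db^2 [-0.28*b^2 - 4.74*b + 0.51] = -0.560000000000000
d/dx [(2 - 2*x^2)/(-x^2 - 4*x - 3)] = 8/(x^2 + 6*x + 9)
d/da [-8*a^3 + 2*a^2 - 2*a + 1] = -24*a^2 + 4*a - 2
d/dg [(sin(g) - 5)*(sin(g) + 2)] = (2*sin(g) - 3)*cos(g)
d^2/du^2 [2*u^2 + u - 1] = 4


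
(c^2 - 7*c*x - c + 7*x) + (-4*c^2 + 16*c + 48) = -3*c^2 - 7*c*x + 15*c + 7*x + 48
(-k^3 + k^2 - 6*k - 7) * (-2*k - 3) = 2*k^4 + k^3 + 9*k^2 + 32*k + 21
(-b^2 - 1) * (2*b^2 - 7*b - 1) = -2*b^4 + 7*b^3 - b^2 + 7*b + 1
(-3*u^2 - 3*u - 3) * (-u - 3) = 3*u^3 + 12*u^2 + 12*u + 9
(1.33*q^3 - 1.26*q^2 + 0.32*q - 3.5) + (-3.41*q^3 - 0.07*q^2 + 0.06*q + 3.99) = -2.08*q^3 - 1.33*q^2 + 0.38*q + 0.49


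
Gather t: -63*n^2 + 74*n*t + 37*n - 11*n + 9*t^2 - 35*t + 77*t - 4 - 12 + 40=-63*n^2 + 26*n + 9*t^2 + t*(74*n + 42) + 24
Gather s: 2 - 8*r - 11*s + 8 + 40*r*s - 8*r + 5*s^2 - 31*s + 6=-16*r + 5*s^2 + s*(40*r - 42) + 16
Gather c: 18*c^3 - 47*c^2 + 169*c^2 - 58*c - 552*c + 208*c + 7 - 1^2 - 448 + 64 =18*c^3 + 122*c^2 - 402*c - 378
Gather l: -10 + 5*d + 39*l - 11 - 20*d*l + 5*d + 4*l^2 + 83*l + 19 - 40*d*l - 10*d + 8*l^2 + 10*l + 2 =12*l^2 + l*(132 - 60*d)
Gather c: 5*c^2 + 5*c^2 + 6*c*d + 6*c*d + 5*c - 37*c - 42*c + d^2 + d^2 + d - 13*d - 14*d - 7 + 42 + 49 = 10*c^2 + c*(12*d - 74) + 2*d^2 - 26*d + 84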